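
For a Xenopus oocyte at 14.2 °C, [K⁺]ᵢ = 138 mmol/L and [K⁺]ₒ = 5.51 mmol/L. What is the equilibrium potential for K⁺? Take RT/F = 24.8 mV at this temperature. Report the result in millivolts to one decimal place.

E = (24.8/z) · ln([K⁺]_out/[K⁺]_in) with z = +1.
= (24.8/1) · ln(5.51/138) = 24.80 · ln(0.03993)
= 24.80 · (-3.2207) = -79.87 mV

-79.9 mV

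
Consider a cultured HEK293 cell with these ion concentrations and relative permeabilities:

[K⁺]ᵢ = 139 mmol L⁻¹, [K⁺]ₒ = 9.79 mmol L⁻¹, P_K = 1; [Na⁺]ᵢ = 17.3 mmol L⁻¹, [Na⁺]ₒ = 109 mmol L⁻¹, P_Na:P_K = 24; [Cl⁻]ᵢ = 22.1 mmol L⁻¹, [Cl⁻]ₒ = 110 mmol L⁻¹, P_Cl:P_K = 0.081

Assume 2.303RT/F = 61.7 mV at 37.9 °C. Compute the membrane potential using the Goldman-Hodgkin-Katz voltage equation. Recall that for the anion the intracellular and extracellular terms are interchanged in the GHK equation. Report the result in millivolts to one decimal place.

41.3 mV

Vm = 61.7 · log₁₀[(Σ P·[cation]ₒ + Σ P·[anion]ᵢ) / (Σ P·[cation]ᵢ + Σ P·[anion]ₒ)]
Numerator = 1×9.79 + 24×109 + 0.081×22.1 = 2628
Denominator = 1×139 + 24×17.3 + 0.081×110 = 563.1
Vm = 61.7 · log₁₀(4.6662) = 61.7 × (0.6690) = 41.28 mV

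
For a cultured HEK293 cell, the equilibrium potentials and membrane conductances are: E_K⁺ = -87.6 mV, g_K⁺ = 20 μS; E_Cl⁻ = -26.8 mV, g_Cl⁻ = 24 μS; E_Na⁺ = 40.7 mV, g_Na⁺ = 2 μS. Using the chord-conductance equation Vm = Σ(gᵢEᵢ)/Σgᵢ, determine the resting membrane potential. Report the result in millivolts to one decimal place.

-50.3 mV

Σ gᵢEᵢ = 20·(-87.6) + 24·(-26.8) + 2·(40.7) = -2313.80
Σ gᵢ = 20 + 24 + 2 = 46
Vm = -2313.80 / 46 = -50.30 mV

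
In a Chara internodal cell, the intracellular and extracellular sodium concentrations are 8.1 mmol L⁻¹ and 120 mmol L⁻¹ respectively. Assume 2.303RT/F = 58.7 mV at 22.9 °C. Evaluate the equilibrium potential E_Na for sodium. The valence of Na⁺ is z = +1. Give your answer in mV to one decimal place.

E = (58.7/z) · log₁₀([Na⁺]_out/[Na⁺]_in) with z = +1.
= (58.7/1) · log₁₀(120/8.1) = 58.70 · log₁₀(14.81)
= 58.70 · (1.1707) = 68.72 mV

68.7 mV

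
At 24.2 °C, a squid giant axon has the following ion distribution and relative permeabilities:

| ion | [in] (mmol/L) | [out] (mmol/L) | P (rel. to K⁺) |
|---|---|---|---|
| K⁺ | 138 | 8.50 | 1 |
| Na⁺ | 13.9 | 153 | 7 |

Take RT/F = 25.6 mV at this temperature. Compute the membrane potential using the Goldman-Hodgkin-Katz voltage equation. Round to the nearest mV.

39 mV

Vm = 25.6 · ln[(Σ P·[cation]ₒ + Σ P·[anion]ᵢ) / (Σ P·[cation]ᵢ + Σ P·[anion]ₒ)]
Numerator = 1×8.50 + 7×153 = 1080
Denominator = 1×138 + 7×13.9 = 235.3
Vm = 25.6 · ln(4.5878) = 25.6 × (1.5234) = 39.00 mV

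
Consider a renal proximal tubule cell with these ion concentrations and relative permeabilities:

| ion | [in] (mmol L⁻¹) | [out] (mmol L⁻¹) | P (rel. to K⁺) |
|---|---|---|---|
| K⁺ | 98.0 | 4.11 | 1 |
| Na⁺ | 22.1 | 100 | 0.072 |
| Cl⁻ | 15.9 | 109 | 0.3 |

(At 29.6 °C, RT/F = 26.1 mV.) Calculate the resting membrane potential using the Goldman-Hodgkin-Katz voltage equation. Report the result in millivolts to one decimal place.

Vm = 26.1 · ln[(Σ P·[cation]ₒ + Σ P·[anion]ᵢ) / (Σ P·[cation]ᵢ + Σ P·[anion]ₒ)]
Numerator = 1×4.11 + 0.072×100 + 0.3×15.9 = 16.08
Denominator = 1×98.0 + 0.072×22.1 + 0.3×109 = 132.3
Vm = 26.1 · ln(0.12155) = 26.1 × (-2.1074) = -55.00 mV

-55.0 mV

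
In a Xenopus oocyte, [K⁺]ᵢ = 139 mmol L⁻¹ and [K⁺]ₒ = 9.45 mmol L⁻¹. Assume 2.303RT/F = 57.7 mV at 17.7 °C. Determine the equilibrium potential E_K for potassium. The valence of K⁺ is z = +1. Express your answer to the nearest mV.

-67 mV

E = (57.7/z) · log₁₀([K⁺]_out/[K⁺]_in) with z = +1.
= (57.7/1) · log₁₀(9.45/139) = 57.70 · log₁₀(0.06799)
= 57.70 · (-1.1676) = -67.37 mV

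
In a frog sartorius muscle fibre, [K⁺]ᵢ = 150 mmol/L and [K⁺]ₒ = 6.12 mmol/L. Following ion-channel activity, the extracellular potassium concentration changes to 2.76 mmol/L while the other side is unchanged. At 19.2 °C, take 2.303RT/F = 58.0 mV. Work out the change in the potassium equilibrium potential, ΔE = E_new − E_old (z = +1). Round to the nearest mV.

E_old = (58.0/1)·log₁₀(6.12/150) = -80.58 mV
E_new = (58.0/1)·log₁₀(2.76/150) = -100.64 mV
ΔE = -100.64 − (-80.58) = -20.06 mV

-20 mV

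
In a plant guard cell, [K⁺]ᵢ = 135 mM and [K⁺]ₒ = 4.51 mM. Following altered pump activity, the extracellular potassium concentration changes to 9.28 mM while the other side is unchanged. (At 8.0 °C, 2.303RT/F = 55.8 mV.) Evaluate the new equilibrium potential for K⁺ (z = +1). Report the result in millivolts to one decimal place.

After the shift: [K⁺]_out = 9.28, [K⁺]_in = 135 mM.
E_new = (55.8/1)·log₁₀(9.28/135) = 55.80 · (-1.1628) = -64.88 mV

-64.9 mV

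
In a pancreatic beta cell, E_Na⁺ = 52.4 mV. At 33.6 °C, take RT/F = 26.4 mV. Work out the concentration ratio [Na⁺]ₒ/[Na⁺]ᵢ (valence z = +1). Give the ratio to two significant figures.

ln([out]/[in]) = E·z/(26.4) = 52.4 × 1 / 26.4 = 1.9848
[out]/[in] = e^(1.9848) = 7.278

7.3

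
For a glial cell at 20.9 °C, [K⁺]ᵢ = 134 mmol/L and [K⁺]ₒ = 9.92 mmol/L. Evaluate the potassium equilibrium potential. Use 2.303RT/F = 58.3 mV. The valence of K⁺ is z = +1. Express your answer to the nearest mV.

-66 mV

E = (58.3/z) · log₁₀([K⁺]_out/[K⁺]_in) with z = +1.
= (58.3/1) · log₁₀(9.92/134) = 58.30 · log₁₀(0.07403)
= 58.30 · (-1.1306) = -65.91 mV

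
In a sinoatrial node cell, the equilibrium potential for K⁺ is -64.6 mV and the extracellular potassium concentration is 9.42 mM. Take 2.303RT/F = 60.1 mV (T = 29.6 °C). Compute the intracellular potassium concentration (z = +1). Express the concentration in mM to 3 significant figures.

112 mM

Nernst: E = (60.1/1) · log₁₀([out]/[in]), so log₁₀([out]/[in]) = -64.6 × 1 / 60.1 = -1.0749.
[out]/[in] = 10^(-1.0749) = 0.08416.
[in] = 9.42 / 0.08416 = 111.9 mM.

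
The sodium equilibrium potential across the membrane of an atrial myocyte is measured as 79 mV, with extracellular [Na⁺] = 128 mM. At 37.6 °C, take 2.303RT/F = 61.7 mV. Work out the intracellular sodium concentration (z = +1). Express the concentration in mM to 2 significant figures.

6.7 mM

Nernst: E = (61.7/1) · log₁₀([out]/[in]), so log₁₀([out]/[in]) = 79.0 × 1 / 61.7 = 1.2804.
[out]/[in] = 10^(1.2804) = 19.07.
[in] = 128 / 19.07 = 6.712 mM.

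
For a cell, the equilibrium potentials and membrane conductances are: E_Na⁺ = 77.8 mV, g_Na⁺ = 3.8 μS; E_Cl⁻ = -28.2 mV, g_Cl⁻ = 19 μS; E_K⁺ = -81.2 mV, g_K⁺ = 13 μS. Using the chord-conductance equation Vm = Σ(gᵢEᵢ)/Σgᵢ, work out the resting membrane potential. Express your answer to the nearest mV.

-36 mV

Σ gᵢEᵢ = 3.8·(77.8) + 19·(-28.2) + 13·(-81.2) = -1295.76
Σ gᵢ = 3.8 + 19 + 13 = 35.8
Vm = -1295.76 / 35.8 = -36.19 mV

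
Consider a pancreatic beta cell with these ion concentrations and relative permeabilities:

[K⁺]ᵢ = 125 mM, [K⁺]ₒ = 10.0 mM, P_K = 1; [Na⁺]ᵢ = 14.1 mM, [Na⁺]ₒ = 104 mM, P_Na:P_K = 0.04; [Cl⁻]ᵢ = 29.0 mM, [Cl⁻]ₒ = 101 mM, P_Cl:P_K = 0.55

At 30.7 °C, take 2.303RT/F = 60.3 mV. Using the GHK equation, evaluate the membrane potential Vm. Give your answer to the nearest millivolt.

-47 mV

Vm = 60.3 · log₁₀[(Σ P·[cation]ₒ + Σ P·[anion]ᵢ) / (Σ P·[cation]ᵢ + Σ P·[anion]ₒ)]
Numerator = 1×10.0 + 0.04×104 + 0.55×29.0 = 30.11
Denominator = 1×125 + 0.04×14.1 + 0.55×101 = 181.1
Vm = 60.3 · log₁₀(0.16625) = 60.3 × (-0.7792) = -46.99 mV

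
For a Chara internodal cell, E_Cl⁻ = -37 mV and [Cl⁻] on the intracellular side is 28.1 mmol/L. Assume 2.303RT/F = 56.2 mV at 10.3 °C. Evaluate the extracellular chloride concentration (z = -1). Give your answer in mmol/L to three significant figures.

Nernst: E = (56.2/-1) · log₁₀([out]/[in]), so log₁₀([out]/[in]) = -37.0 × -1 / 56.2 = 0.6584.
[out]/[in] = 10^(0.6584) = 4.554.
[out] = 4.554 × 28.1 = 128 mmol/L.

128 mmol/L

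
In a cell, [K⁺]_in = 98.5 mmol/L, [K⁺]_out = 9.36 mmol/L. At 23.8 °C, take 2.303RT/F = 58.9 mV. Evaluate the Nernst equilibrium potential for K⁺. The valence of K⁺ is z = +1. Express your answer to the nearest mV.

-60 mV

E = (58.9/z) · log₁₀([K⁺]_out/[K⁺]_in) with z = +1.
= (58.9/1) · log₁₀(9.36/98.5) = 58.90 · log₁₀(0.09503)
= 58.90 · (-1.0222) = -60.21 mV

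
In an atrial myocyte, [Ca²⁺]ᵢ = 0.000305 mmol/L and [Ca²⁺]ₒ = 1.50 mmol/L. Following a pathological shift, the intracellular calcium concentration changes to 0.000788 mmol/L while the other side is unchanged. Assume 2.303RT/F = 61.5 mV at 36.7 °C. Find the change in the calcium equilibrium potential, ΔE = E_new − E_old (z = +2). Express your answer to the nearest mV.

E_old = (61.5/2)·log₁₀(1.50/0.000305) = 113.52 mV
E_new = (61.5/2)·log₁₀(1.50/0.000788) = 100.85 mV
ΔE = 100.85 − (113.52) = -12.68 mV

-13 mV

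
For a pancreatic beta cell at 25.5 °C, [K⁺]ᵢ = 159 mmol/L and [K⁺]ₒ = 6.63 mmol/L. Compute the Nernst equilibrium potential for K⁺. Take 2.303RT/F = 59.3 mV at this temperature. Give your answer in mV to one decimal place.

-81.8 mV

E = (59.3/z) · log₁₀([K⁺]_out/[K⁺]_in) with z = +1.
= (59.3/1) · log₁₀(6.63/159) = 59.30 · log₁₀(0.0417)
= 59.30 · (-1.3799) = -81.83 mV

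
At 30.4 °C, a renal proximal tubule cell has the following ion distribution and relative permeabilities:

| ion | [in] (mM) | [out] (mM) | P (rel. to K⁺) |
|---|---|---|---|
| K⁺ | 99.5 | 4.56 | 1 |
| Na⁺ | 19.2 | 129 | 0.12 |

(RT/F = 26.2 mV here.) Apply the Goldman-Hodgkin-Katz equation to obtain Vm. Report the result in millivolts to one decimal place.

Vm = 26.2 · ln[(Σ P·[cation]ₒ + Σ P·[anion]ᵢ) / (Σ P·[cation]ᵢ + Σ P·[anion]ₒ)]
Numerator = 1×4.56 + 0.12×129 = 20.04
Denominator = 1×99.5 + 0.12×19.2 = 101.8
Vm = 26.2 · ln(0.19685) = 26.2 × (-1.6253) = -42.58 mV

-42.6 mV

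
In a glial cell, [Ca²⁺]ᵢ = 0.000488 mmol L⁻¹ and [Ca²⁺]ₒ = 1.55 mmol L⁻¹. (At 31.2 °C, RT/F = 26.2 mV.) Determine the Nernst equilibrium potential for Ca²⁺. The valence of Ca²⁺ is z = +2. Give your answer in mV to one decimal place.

105.6 mV

E = (26.2/z) · ln([Ca²⁺]_out/[Ca²⁺]_in) with z = +2.
= (26.2/2) · ln(1.55/0.000488) = 13.10 · ln(3176)
= 13.10 · (8.0635) = 105.63 mV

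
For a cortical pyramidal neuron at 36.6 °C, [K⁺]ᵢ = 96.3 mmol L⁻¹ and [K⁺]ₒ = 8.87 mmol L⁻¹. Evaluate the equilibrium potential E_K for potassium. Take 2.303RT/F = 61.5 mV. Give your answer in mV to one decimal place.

E = (61.5/z) · log₁₀([K⁺]_out/[K⁺]_in) with z = +1.
= (61.5/1) · log₁₀(8.87/96.3) = 61.50 · log₁₀(0.09211)
= 61.50 · (-1.0357) = -63.70 mV

-63.7 mV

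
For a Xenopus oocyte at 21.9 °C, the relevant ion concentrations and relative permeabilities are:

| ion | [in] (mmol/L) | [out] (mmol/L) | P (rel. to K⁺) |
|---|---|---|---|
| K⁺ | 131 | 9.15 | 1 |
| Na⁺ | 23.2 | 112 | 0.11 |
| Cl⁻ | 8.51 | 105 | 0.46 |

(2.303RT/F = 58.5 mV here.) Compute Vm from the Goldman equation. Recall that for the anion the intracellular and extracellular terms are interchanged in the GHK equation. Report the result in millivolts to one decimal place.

-50.0 mV

Vm = 58.5 · log₁₀[(Σ P·[cation]ₒ + Σ P·[anion]ᵢ) / (Σ P·[cation]ᵢ + Σ P·[anion]ₒ)]
Numerator = 1×9.15 + 0.11×112 + 0.46×8.51 = 25.38
Denominator = 1×131 + 0.11×23.2 + 0.46×105 = 181.9
Vm = 58.5 · log₁₀(0.13959) = 58.5 × (-0.8551) = -50.03 mV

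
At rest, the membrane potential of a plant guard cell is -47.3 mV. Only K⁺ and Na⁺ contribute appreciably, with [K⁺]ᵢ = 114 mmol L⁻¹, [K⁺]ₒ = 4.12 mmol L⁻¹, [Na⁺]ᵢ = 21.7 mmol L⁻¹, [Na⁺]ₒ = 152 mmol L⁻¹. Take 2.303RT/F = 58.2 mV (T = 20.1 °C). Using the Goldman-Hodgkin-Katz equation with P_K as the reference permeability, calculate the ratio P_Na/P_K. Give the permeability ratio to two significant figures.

Let α = P_Na/P_K. GHK: Vm = 58.2·log₁₀[(Kₒ + α·Naₒ)/(Kᵢ + α·Naᵢ)].
10^(Vm/58.2) = 10^(-47.3/58.2) = 0.15392
So 0.15392·(Kᵢ + α·Naᵢ) = Kₒ + α·Naₒ → α = (0.15392·114.0 − 4.12) / (152.0 − 0.15392·21.7)
α = (17.55 − 4.12) / (152.0 − 3.34) = 13.43/148.7 = 0.09032

0.090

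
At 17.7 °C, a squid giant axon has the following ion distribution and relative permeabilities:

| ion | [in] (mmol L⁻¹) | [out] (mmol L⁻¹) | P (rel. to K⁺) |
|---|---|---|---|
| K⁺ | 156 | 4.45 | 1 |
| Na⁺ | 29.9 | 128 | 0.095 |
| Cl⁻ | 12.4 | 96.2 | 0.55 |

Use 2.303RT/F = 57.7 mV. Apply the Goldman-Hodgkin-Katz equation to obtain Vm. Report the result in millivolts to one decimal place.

Vm = 57.7 · log₁₀[(Σ P·[cation]ₒ + Σ P·[anion]ᵢ) / (Σ P·[cation]ᵢ + Σ P·[anion]ₒ)]
Numerator = 1×4.45 + 0.095×128 + 0.55×12.4 = 23.43
Denominator = 1×156 + 0.095×29.9 + 0.55×96.2 = 211.8
Vm = 57.7 · log₁₀(0.11065) = 57.7 × (-0.9561) = -55.16 mV

-55.2 mV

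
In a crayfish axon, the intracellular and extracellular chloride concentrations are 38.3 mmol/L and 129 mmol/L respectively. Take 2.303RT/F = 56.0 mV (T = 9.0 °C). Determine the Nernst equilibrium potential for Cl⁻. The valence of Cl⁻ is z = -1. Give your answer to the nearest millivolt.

-30 mV

E = (56.0/z) · log₁₀([Cl⁻]_out/[Cl⁻]_in) with z = -1.
For an anion, dividing by z = -1 reverses the sign.
= (56.0/-1) · log₁₀(129/38.3) = -56.00 · log₁₀(3.368)
= -56.00 · (0.5274) = -29.53 mV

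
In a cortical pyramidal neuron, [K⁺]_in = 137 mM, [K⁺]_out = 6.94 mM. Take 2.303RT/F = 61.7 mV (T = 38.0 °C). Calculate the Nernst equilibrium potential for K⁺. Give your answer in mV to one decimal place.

E = (61.7/z) · log₁₀([K⁺]_out/[K⁺]_in) with z = +1.
= (61.7/1) · log₁₀(6.94/137) = 61.70 · log₁₀(0.05066)
= 61.70 · (-1.2954) = -79.92 mV

-79.9 mV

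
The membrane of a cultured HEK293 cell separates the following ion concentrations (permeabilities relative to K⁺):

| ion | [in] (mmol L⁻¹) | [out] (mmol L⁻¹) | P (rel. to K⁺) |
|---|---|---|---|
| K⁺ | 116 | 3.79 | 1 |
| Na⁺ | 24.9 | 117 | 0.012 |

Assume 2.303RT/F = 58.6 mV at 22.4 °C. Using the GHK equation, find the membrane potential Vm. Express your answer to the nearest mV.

-79 mV

Vm = 58.6 · log₁₀[(Σ P·[cation]ₒ + Σ P·[anion]ᵢ) / (Σ P·[cation]ᵢ + Σ P·[anion]ₒ)]
Numerator = 1×3.79 + 0.012×117 = 5.194
Denominator = 1×116 + 0.012×24.9 = 116.3
Vm = 58.6 · log₁₀(0.044661) = 58.6 × (-1.3501) = -79.11 mV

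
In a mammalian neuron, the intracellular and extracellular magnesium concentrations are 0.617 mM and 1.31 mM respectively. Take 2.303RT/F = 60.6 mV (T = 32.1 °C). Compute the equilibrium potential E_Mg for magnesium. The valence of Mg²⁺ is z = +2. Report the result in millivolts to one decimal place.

E = (60.6/z) · log₁₀([Mg²⁺]_out/[Mg²⁺]_in) with z = +2.
= (60.6/2) · log₁₀(1.31/0.617) = 30.30 · log₁₀(2.123)
= 30.30 · (0.3270) = 9.91 mV

9.9 mV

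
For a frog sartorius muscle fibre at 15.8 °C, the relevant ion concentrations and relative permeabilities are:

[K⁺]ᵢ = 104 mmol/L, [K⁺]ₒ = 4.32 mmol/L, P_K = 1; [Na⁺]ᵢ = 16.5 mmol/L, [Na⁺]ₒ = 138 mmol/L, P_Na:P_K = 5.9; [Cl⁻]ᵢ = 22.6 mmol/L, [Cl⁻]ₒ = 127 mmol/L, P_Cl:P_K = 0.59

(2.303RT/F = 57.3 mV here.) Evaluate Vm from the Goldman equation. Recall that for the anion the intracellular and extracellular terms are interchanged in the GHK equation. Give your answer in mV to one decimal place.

Vm = 57.3 · log₁₀[(Σ P·[cation]ₒ + Σ P·[anion]ᵢ) / (Σ P·[cation]ᵢ + Σ P·[anion]ₒ)]
Numerator = 1×4.32 + 5.9×138 + 0.59×22.6 = 831.9
Denominator = 1×104 + 5.9×16.5 + 0.59×127 = 276.3
Vm = 57.3 · log₁₀(3.0109) = 57.3 × (0.4787) = 27.43 mV

27.4 mV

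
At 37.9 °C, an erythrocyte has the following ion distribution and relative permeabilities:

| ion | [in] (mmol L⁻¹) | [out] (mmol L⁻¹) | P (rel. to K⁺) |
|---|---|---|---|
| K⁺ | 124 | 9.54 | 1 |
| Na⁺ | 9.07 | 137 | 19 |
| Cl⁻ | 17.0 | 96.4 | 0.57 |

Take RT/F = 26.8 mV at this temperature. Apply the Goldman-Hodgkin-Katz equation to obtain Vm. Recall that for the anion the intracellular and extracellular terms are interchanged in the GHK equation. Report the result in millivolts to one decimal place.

53.9 mV

Vm = 26.8 · ln[(Σ P·[cation]ₒ + Σ P·[anion]ᵢ) / (Σ P·[cation]ᵢ + Σ P·[anion]ₒ)]
Numerator = 1×9.54 + 19×137 + 0.57×17.0 = 2622
Denominator = 1×124 + 19×9.07 + 0.57×96.4 = 351.3
Vm = 26.8 · ln(7.4648) = 26.8 × (2.0102) = 53.87 mV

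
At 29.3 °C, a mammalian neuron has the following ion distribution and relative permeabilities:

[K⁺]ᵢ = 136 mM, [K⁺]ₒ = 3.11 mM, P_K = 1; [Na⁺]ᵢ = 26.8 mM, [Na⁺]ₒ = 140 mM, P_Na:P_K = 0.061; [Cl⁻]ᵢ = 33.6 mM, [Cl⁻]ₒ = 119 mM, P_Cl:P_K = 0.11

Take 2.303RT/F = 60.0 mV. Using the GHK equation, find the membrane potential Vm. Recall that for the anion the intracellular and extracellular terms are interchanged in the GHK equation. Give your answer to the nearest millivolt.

Vm = 60.0 · log₁₀[(Σ P·[cation]ₒ + Σ P·[anion]ᵢ) / (Σ P·[cation]ᵢ + Σ P·[anion]ₒ)]
Numerator = 1×3.11 + 0.061×140 + 0.11×33.6 = 15.35
Denominator = 1×136 + 0.061×26.8 + 0.11×119 = 150.7
Vm = 60.0 · log₁₀(0.10181) = 60.0 × (-0.9922) = -59.53 mV

-60 mV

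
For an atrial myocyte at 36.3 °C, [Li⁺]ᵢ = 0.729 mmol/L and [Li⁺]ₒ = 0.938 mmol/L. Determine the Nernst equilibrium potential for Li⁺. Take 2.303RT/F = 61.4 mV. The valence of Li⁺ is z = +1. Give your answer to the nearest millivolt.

7 mV

E = (61.4/z) · log₁₀([Li⁺]_out/[Li⁺]_in) with z = +1.
= (61.4/1) · log₁₀(0.938/0.729) = 61.40 · log₁₀(1.287)
= 61.40 · (0.1095) = 6.72 mV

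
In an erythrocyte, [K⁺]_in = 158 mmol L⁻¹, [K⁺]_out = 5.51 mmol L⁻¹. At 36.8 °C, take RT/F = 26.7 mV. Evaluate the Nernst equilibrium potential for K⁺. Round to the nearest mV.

-90 mV

E = (26.7/z) · ln([K⁺]_out/[K⁺]_in) with z = +1.
= (26.7/1) · ln(5.51/158) = 26.70 · ln(0.03487)
= 26.70 · (-3.3560) = -89.61 mV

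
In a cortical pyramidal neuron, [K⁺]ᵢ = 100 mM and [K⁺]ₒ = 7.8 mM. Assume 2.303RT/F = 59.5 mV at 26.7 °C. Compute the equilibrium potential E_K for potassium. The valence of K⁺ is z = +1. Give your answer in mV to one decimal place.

-65.9 mV

E = (59.5/z) · log₁₀([K⁺]_out/[K⁺]_in) with z = +1.
= (59.5/1) · log₁₀(7.8/100) = 59.50 · log₁₀(0.078)
= 59.50 · (-1.1079) = -65.92 mV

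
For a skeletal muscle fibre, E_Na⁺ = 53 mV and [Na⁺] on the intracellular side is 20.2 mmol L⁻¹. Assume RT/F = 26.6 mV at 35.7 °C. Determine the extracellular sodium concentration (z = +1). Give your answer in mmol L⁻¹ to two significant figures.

150 mmol L⁻¹

Nernst: E = (26.6/1) · ln([out]/[in]), so ln([out]/[in]) = 53.0 × 1 / 26.6 = 1.9925.
[out]/[in] = e^(1.9925) = 7.334.
[out] = 7.334 × 20.2 = 148.1 mmol L⁻¹.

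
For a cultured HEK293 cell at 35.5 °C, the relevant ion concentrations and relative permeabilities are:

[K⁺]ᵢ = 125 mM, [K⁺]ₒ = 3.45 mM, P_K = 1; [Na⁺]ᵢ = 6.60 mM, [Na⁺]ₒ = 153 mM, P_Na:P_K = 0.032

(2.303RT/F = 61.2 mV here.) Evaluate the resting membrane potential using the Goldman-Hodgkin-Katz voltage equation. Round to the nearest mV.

Vm = 61.2 · log₁₀[(Σ P·[cation]ₒ + Σ P·[anion]ᵢ) / (Σ P·[cation]ᵢ + Σ P·[anion]ₒ)]
Numerator = 1×3.45 + 0.032×153 = 8.346
Denominator = 1×125 + 0.032×6.60 = 125.2
Vm = 61.2 · log₁₀(0.066655) = 61.2 × (-1.1762) = -71.98 mV

-72 mV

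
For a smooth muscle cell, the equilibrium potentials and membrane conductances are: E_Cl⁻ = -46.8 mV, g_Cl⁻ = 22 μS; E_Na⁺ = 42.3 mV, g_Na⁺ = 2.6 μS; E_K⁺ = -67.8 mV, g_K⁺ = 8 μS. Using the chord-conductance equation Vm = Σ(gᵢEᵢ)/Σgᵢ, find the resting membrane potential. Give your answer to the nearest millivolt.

Σ gᵢEᵢ = 22·(-46.8) + 2.6·(42.3) + 8·(-67.8) = -1462.02
Σ gᵢ = 22 + 2.6 + 8 = 32.6
Vm = -1462.02 / 32.6 = -44.85 mV

-45 mV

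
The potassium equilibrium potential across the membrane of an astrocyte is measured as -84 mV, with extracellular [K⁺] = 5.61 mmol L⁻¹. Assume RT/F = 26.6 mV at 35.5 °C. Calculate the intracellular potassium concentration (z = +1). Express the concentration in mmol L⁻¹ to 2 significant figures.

Nernst: E = (26.6/1) · ln([out]/[in]), so ln([out]/[in]) = -84.0 × 1 / 26.6 = -3.1579.
[out]/[in] = e^(-3.1579) = 0.04252.
[in] = 5.61 / 0.04252 = 132 mmol L⁻¹.

130 mmol L⁻¹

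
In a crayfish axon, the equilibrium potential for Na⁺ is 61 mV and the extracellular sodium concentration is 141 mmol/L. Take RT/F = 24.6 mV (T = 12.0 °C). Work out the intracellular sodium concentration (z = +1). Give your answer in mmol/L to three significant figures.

Nernst: E = (24.6/1) · ln([out]/[in]), so ln([out]/[in]) = 61.0 × 1 / 24.6 = 2.4797.
[out]/[in] = e^(2.4797) = 11.94.
[in] = 141 / 11.94 = 11.81 mmol/L.

11.8 mmol/L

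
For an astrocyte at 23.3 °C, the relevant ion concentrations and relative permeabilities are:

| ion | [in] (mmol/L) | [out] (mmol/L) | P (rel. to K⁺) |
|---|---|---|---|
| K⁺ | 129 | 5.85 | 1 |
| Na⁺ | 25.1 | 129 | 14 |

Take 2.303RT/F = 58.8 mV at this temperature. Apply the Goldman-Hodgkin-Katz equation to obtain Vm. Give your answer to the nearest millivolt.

Vm = 58.8 · log₁₀[(Σ P·[cation]ₒ + Σ P·[anion]ᵢ) / (Σ P·[cation]ᵢ + Σ P·[anion]ₒ)]
Numerator = 1×5.85 + 14×129 = 1812
Denominator = 1×129 + 14×25.1 = 480.4
Vm = 58.8 · log₁₀(3.7715) = 58.8 × (0.5765) = 33.90 mV

34 mV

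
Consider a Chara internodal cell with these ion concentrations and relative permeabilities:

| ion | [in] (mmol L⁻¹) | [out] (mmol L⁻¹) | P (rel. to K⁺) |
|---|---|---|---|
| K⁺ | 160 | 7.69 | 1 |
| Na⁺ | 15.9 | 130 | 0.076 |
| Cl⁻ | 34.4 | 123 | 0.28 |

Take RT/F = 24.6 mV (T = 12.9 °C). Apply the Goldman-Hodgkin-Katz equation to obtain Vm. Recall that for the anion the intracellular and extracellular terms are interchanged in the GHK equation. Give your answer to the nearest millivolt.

-49 mV

Vm = 24.6 · ln[(Σ P·[cation]ₒ + Σ P·[anion]ᵢ) / (Σ P·[cation]ᵢ + Σ P·[anion]ₒ)]
Numerator = 1×7.69 + 0.076×130 + 0.28×34.4 = 27.2
Denominator = 1×160 + 0.076×15.9 + 0.28×123 = 195.6
Vm = 24.6 · ln(0.13904) = 24.6 × (-1.9730) = -48.54 mV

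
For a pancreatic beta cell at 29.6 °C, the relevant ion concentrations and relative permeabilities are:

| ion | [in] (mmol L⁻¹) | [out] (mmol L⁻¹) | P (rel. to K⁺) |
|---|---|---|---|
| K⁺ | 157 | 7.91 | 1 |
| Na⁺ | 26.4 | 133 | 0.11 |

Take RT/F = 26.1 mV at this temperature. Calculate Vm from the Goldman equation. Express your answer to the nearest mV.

Vm = 26.1 · ln[(Σ P·[cation]ₒ + Σ P·[anion]ᵢ) / (Σ P·[cation]ᵢ + Σ P·[anion]ₒ)]
Numerator = 1×7.91 + 0.11×133 = 22.54
Denominator = 1×157 + 0.11×26.4 = 159.9
Vm = 26.1 · ln(0.14096) = 26.1 × (-1.9593) = -51.14 mV

-51 mV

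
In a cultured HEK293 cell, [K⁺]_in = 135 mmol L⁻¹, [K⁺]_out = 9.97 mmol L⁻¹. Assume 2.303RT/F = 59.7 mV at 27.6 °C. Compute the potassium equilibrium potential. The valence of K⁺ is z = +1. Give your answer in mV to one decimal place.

E = (59.7/z) · log₁₀([K⁺]_out/[K⁺]_in) with z = +1.
= (59.7/1) · log₁₀(9.97/135) = 59.70 · log₁₀(0.07385)
= 59.70 · (-1.1316) = -67.56 mV

-67.6 mV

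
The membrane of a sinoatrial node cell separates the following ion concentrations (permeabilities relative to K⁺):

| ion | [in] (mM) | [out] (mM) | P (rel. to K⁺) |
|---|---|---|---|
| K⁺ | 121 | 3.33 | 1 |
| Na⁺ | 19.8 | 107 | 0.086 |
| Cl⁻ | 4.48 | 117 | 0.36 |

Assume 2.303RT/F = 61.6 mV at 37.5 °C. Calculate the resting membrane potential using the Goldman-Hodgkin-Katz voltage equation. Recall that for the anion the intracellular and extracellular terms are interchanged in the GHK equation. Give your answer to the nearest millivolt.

-66 mV

Vm = 61.6 · log₁₀[(Σ P·[cation]ₒ + Σ P·[anion]ᵢ) / (Σ P·[cation]ᵢ + Σ P·[anion]ₒ)]
Numerator = 1×3.33 + 0.086×107 + 0.36×4.48 = 14.14
Denominator = 1×121 + 0.086×19.8 + 0.36×117 = 164.8
Vm = 61.6 · log₁₀(0.085818) = 61.6 × (-1.0664) = -65.69 mV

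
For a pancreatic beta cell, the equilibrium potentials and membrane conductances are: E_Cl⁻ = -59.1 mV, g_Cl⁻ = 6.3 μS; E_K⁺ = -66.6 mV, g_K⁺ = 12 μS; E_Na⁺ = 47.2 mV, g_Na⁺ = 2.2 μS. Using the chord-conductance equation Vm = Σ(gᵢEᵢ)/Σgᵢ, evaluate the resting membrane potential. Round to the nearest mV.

-52 mV

Σ gᵢEᵢ = 6.3·(-59.1) + 12·(-66.6) + 2.2·(47.2) = -1067.69
Σ gᵢ = 6.3 + 12 + 2.2 = 20.5
Vm = -1067.69 / 20.5 = -52.08 mV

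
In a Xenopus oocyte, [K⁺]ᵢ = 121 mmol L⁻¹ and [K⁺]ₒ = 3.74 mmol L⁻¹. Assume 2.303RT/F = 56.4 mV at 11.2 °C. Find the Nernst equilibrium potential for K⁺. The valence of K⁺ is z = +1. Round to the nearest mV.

-85 mV

E = (56.4/z) · log₁₀([K⁺]_out/[K⁺]_in) with z = +1.
= (56.4/1) · log₁₀(3.74/121) = 56.40 · log₁₀(0.03091)
= 56.40 · (-1.5099) = -85.16 mV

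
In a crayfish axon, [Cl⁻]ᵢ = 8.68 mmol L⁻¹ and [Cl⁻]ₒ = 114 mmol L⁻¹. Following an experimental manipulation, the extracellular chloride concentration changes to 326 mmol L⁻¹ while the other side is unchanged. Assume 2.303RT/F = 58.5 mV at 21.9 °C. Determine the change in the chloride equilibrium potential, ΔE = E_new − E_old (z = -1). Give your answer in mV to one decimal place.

E_old = (58.5/-1)·log₁₀(114/8.68) = -65.43 mV
E_new = (58.5/-1)·log₁₀(326/8.68) = -92.12 mV
ΔE = -92.12 − (-65.43) = -26.69 mV

-26.7 mV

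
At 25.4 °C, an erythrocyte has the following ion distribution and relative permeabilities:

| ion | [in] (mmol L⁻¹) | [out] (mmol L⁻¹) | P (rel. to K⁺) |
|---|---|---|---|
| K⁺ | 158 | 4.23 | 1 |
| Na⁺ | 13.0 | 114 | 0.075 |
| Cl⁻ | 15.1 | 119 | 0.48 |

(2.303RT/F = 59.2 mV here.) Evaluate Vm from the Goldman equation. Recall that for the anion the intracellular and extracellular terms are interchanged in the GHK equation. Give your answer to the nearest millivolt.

-61 mV

Vm = 59.2 · log₁₀[(Σ P·[cation]ₒ + Σ P·[anion]ᵢ) / (Σ P·[cation]ᵢ + Σ P·[anion]ₒ)]
Numerator = 1×4.23 + 0.075×114 + 0.48×15.1 = 20.03
Denominator = 1×158 + 0.075×13.0 + 0.48×119 = 216.1
Vm = 59.2 · log₁₀(0.092681) = 59.2 × (-1.0330) = -61.15 mV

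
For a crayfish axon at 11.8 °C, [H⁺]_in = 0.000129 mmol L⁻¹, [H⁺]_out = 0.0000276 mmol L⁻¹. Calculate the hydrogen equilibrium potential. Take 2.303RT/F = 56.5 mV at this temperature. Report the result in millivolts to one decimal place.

E = (56.5/z) · log₁₀([H⁺]_out/[H⁺]_in) with z = +1.
= (56.5/1) · log₁₀(0.0000276/0.000129) = 56.50 · log₁₀(0.214)
= 56.50 · (-0.6697) = -37.84 mV

-37.8 mV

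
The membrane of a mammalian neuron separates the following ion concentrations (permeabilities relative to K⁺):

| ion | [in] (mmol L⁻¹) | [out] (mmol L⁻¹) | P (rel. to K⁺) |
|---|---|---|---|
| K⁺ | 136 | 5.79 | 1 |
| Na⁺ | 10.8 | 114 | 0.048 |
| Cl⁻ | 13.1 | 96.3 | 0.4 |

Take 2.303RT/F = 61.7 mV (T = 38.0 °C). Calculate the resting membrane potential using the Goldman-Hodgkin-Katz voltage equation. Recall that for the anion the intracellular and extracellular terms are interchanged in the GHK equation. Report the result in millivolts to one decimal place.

-63.3 mV

Vm = 61.7 · log₁₀[(Σ P·[cation]ₒ + Σ P·[anion]ᵢ) / (Σ P·[cation]ᵢ + Σ P·[anion]ₒ)]
Numerator = 1×5.79 + 0.048×114 + 0.4×13.1 = 16.5
Denominator = 1×136 + 0.048×10.8 + 0.4×96.3 = 175
Vm = 61.7 · log₁₀(0.094276) = 61.7 × (-1.0256) = -63.28 mV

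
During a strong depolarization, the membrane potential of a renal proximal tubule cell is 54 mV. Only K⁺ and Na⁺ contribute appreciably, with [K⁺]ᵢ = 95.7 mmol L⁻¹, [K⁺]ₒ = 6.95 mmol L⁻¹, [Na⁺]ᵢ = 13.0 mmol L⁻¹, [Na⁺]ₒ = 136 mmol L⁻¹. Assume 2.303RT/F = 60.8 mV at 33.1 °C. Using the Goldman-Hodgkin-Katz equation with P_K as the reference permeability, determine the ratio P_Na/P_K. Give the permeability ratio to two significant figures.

21

Let α = P_Na/P_K. GHK: Vm = 60.8·log₁₀[(Kₒ + α·Naₒ)/(Kᵢ + α·Naᵢ)].
10^(Vm/60.8) = 10^(54.0/60.8) = 7.7296
So 7.7296·(Kᵢ + α·Naᵢ) = Kₒ + α·Naₒ → α = (7.7296·95.7 − 6.95) / (136.0 − 7.7296·13.0)
α = (739.7 − 6.95) / (136.0 − 100.5) = 732.8/35.51 = 20.63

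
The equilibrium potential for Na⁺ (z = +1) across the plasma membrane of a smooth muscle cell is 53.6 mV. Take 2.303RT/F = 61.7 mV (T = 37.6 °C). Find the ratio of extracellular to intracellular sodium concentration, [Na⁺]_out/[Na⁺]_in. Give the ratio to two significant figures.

7.4

log₁₀([out]/[in]) = E·z/(61.7) = 53.6 × 1 / 61.7 = 0.8687
[out]/[in] = 10^(0.8687) = 7.391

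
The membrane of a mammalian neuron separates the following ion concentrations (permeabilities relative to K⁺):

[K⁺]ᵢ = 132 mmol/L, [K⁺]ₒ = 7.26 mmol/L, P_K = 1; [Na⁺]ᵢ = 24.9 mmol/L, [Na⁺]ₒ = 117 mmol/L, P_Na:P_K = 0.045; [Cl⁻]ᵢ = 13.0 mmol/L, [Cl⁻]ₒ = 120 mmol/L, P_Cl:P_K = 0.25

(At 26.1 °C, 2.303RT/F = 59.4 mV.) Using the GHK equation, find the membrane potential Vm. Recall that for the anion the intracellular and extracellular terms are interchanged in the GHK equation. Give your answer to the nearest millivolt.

Vm = 59.4 · log₁₀[(Σ P·[cation]ₒ + Σ P·[anion]ᵢ) / (Σ P·[cation]ᵢ + Σ P·[anion]ₒ)]
Numerator = 1×7.26 + 0.045×117 + 0.25×13.0 = 15.77
Denominator = 1×132 + 0.045×24.9 + 0.25×120 = 163.1
Vm = 59.4 · log₁₀(0.096708) = 59.4 × (-1.0145) = -60.26 mV

-60 mV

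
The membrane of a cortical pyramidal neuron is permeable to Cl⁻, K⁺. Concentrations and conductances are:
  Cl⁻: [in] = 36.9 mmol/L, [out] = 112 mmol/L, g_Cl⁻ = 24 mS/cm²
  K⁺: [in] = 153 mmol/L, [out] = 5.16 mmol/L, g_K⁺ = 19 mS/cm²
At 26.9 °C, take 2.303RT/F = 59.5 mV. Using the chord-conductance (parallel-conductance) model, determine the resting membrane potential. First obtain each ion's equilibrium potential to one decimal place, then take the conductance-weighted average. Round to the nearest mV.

-55 mV

E_Cl⁻ = (59.5/-1)·log₁₀(112/36.9) = -28.7 mV
E_K⁺ = (59.5/1)·log₁₀(5.16/153) = -87.6 mV
Vm = (Σ gᵢEᵢ)/(Σ gᵢ) = (24·-28.7 + 19·-87.6) / (24 + 19)
= -2353.20 / 43 = -54.73 mV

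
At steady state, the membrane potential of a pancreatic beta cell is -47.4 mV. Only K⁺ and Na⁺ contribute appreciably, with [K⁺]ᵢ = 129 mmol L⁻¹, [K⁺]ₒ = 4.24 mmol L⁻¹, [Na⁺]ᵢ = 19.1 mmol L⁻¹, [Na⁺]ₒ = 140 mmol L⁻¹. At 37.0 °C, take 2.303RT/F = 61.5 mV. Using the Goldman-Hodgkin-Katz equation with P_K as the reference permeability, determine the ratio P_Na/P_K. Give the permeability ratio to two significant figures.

0.13

Let α = P_Na/P_K. GHK: Vm = 61.5·log₁₀[(Kₒ + α·Naₒ)/(Kᵢ + α·Naᵢ)].
10^(Vm/61.5) = 10^(-47.4/61.5) = 0.16954
So 0.16954·(Kᵢ + α·Naᵢ) = Kₒ + α·Naₒ → α = (0.16954·129.0 − 4.24) / (140.0 − 0.16954·19.1)
α = (21.87 − 4.24) / (140.0 − 3.238) = 17.63/136.8 = 0.1289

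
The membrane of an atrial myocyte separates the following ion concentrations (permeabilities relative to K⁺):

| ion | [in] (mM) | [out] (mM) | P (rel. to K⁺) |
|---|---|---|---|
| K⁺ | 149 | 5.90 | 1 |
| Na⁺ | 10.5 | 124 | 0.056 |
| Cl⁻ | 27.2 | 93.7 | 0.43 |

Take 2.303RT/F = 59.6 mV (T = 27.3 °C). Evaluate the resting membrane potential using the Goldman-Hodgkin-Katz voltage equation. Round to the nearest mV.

-53 mV

Vm = 59.6 · log₁₀[(Σ P·[cation]ₒ + Σ P·[anion]ᵢ) / (Σ P·[cation]ᵢ + Σ P·[anion]ₒ)]
Numerator = 1×5.90 + 0.056×124 + 0.43×27.2 = 24.54
Denominator = 1×149 + 0.056×10.5 + 0.43×93.7 = 189.9
Vm = 59.6 · log₁₀(0.12924) = 59.6 × (-0.8886) = -52.96 mV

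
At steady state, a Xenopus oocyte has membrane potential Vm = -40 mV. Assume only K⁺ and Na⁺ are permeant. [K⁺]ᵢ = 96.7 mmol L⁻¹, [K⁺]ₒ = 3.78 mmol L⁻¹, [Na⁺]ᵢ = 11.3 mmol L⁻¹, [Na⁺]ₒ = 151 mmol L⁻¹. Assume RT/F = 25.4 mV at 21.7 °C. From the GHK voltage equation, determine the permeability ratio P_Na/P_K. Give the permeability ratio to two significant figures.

Let α = P_Na/P_K. GHK: Vm = 25.4·ln[(Kₒ + α·Naₒ)/(Kᵢ + α·Naᵢ)].
e^(Vm/25.4) = e^(-40.0/25.4) = 0.20705
So 0.20705·(Kᵢ + α·Naᵢ) = Kₒ + α·Naₒ → α = (0.20705·96.7 − 3.78) / (151.0 − 0.20705·11.3)
α = (20.02 − 3.78) / (151.0 − 2.34) = 16.24/148.7 = 0.1093

0.11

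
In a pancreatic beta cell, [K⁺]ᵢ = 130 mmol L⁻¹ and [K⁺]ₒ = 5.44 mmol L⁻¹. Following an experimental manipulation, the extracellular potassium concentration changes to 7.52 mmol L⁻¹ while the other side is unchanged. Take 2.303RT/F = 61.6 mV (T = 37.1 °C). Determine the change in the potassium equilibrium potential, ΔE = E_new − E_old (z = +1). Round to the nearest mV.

9 mV

E_old = (61.6/1)·log₁₀(5.44/130) = -84.91 mV
E_new = (61.6/1)·log₁₀(7.52/130) = -76.24 mV
ΔE = -76.24 − (-84.91) = 8.66 mV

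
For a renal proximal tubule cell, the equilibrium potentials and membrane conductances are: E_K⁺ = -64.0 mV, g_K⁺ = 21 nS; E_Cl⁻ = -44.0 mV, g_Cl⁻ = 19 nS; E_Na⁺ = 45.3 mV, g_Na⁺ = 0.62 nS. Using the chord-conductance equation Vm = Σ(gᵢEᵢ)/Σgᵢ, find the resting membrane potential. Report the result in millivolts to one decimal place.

-53.0 mV

Σ gᵢEᵢ = 21·(-64.0) + 19·(-44.0) + 0.62·(45.3) = -2151.91
Σ gᵢ = 21 + 19 + 0.62 = 40.62
Vm = -2151.91 / 40.62 = -52.98 mV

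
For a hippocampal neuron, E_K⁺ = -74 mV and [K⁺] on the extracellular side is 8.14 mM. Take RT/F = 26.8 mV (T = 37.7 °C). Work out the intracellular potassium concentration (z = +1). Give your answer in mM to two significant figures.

130 mM

Nernst: E = (26.8/1) · ln([out]/[in]), so ln([out]/[in]) = -74.0 × 1 / 26.8 = -2.7612.
[out]/[in] = e^(-2.7612) = 0.06322.
[in] = 8.14 / 0.06322 = 128.8 mM.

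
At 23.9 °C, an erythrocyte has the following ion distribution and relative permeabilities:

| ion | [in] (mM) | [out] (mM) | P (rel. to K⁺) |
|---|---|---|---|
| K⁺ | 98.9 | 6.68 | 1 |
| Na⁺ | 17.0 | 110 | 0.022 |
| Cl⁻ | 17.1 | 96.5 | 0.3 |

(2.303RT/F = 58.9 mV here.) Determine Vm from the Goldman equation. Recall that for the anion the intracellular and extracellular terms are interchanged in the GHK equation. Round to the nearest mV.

-56 mV

Vm = 58.9 · log₁₀[(Σ P·[cation]ₒ + Σ P·[anion]ᵢ) / (Σ P·[cation]ᵢ + Σ P·[anion]ₒ)]
Numerator = 1×6.68 + 0.022×110 + 0.3×17.1 = 14.23
Denominator = 1×98.9 + 0.022×17.0 + 0.3×96.5 = 128.2
Vm = 58.9 · log₁₀(0.11098) = 58.9 × (-0.9548) = -56.24 mV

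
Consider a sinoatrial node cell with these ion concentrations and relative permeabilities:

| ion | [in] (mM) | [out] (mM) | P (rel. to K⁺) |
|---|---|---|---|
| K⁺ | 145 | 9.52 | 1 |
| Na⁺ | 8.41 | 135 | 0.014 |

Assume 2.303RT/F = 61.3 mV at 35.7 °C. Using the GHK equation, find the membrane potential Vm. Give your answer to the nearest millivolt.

-68 mV

Vm = 61.3 · log₁₀[(Σ P·[cation]ₒ + Σ P·[anion]ᵢ) / (Σ P·[cation]ᵢ + Σ P·[anion]ₒ)]
Numerator = 1×9.52 + 0.014×135 = 11.41
Denominator = 1×145 + 0.014×8.41 = 145.1
Vm = 61.3 · log₁₀(0.078626) = 61.3 × (-1.1044) = -67.70 mV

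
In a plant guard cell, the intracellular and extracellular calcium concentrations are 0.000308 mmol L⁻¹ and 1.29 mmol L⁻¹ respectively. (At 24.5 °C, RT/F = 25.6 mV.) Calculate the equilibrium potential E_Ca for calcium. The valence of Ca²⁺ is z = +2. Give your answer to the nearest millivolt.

E = (25.6/z) · ln([Ca²⁺]_out/[Ca²⁺]_in) with z = +2.
= (25.6/2) · ln(1.29/0.000308) = 12.80 · ln(4188)
= 12.80 · (8.3401) = 106.75 mV

107 mV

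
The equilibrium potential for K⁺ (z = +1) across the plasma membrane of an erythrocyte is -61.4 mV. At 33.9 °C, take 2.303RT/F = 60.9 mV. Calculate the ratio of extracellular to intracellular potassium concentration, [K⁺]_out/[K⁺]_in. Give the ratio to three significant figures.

0.0981

log₁₀([out]/[in]) = E·z/(60.9) = -61.4 × 1 / 60.9 = -1.0082
[out]/[in] = 10^(-1.0082) = 0.09813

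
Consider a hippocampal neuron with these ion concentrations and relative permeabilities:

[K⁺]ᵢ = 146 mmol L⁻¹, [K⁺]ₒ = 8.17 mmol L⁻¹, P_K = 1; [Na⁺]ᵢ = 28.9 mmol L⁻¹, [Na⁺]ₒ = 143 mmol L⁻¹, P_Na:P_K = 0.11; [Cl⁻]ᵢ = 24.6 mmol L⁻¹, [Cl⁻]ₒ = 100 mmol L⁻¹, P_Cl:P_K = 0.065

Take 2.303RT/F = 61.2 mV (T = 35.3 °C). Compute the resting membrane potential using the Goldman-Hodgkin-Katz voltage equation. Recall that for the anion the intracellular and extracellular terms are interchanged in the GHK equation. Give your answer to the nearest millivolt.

Vm = 61.2 · log₁₀[(Σ P·[cation]ₒ + Σ P·[anion]ᵢ) / (Σ P·[cation]ᵢ + Σ P·[anion]ₒ)]
Numerator = 1×8.17 + 0.11×143 + 0.065×24.6 = 25.5
Denominator = 1×146 + 0.11×28.9 + 0.065×100 = 155.7
Vm = 61.2 · log₁₀(0.16379) = 61.2 × (-0.7857) = -48.09 mV

-48 mV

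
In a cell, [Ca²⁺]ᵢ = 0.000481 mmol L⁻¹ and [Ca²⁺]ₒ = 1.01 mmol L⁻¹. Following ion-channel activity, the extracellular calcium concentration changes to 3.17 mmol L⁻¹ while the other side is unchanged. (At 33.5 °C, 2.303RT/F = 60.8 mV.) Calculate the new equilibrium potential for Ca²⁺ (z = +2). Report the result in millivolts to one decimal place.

After the shift: [Ca²⁺]_out = 3.17, [Ca²⁺]_in = 0.000481 mmol L⁻¹.
E_new = (60.8/2)·log₁₀(3.17/0.000481) = 30.40 · (3.8189) = 116.09 mV

116.1 mV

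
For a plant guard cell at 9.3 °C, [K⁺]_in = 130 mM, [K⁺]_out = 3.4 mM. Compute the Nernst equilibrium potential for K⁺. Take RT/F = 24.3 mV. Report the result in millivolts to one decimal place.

-88.5 mV

E = (24.3/z) · ln([K⁺]_out/[K⁺]_in) with z = +1.
= (24.3/1) · ln(3.4/130) = 24.30 · ln(0.02615)
= 24.30 · (-3.6438) = -88.54 mV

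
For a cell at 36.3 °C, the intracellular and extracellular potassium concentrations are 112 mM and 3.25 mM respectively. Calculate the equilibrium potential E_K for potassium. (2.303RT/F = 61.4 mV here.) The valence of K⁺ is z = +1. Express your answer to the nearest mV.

E = (61.4/z) · log₁₀([K⁺]_out/[K⁺]_in) with z = +1.
= (61.4/1) · log₁₀(3.25/112) = 61.40 · log₁₀(0.02902)
= 61.40 · (-1.5373) = -94.39 mV

-94 mV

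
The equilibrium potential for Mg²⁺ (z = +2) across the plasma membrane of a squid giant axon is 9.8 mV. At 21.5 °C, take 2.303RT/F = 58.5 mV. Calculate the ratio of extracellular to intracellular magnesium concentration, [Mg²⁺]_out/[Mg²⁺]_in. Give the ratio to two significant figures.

log₁₀([out]/[in]) = E·z/(58.5) = 9.8 × 2 / 58.5 = 0.3350
[out]/[in] = 10^(0.3350) = 2.163

2.2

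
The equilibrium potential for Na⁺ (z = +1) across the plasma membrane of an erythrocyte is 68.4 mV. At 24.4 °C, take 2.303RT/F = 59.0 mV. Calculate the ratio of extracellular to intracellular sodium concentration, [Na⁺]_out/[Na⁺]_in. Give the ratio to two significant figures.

log₁₀([out]/[in]) = E·z/(59.0) = 68.4 × 1 / 59.0 = 1.1593
[out]/[in] = 10^(1.1593) = 14.43

14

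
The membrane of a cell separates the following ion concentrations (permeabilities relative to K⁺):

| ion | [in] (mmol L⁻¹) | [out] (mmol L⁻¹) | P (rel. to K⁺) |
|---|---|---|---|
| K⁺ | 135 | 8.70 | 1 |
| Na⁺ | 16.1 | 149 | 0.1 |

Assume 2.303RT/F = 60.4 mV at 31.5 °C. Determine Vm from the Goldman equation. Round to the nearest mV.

Vm = 60.4 · log₁₀[(Σ P·[cation]ₒ + Σ P·[anion]ᵢ) / (Σ P·[cation]ᵢ + Σ P·[anion]ₒ)]
Numerator = 1×8.70 + 0.1×149 = 23.6
Denominator = 1×135 + 0.1×16.1 = 136.6
Vm = 60.4 · log₁₀(0.17275) = 60.4 × (-0.7626) = -46.06 mV

-46 mV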